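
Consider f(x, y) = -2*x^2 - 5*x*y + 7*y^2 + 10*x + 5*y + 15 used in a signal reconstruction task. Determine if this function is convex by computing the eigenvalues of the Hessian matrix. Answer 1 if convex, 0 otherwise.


The Hessian of f(x,y) = -2*x^2 - 5*x*y + 7*y^2 + 10*x + 5*y + 15 is:
H = [[-4, -5], [-5, 14]]
Trace = -4 + 14 = 10
Determinant = -4*14 - (-5)^2 = -81
Discriminant = (10)^2 - 4*-81 = 424.0
Eigenvalues: lambda_1 = -5.2956, lambda_2 = 15.2956
The function is not convex.

0


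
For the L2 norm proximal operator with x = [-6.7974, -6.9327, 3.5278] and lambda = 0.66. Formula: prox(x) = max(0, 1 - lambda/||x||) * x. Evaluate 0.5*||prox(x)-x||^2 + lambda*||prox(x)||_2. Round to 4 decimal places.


Step 1: Compute ||x||.
||x|| = 10.3302
Step 2: Compute scaling factor.
scale = max(0, 1 - 0.66/10.3302) = 0.9361
Step 3: prox(x) = [-6.3631, -6.4898, 3.3024]
||prox(x)|| = 9.6702
Step 4: Proximal objective.
0.5*||prox-x||^2 = 0.2178
lambda*||prox|| = 6.3823
Total = 6.6001


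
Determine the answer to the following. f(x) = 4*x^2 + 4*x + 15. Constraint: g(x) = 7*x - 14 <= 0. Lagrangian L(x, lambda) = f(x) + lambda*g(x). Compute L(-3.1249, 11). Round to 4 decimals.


Step 1: Evaluate f(x).
f(-3.1249) = 4*(-3.1249)^2 + 4*(-3.1249) + 15 = 41.5604
Step 2: Evaluate g(x).
g(-3.1249) = 7*-3.1249 - 14 = -35.8743
Step 3: Compute Lagrangian.
L = 41.5604 + 11*-35.8743 = -353.0569


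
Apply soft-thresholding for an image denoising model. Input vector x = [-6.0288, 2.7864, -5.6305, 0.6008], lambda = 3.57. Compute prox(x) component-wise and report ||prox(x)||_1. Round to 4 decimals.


Soft-thresholding with lambda = 3.57:
prox(-6.0288) = sign(-6.0288)*max(|-6.0288| - 3.57, 0) = -2.4588
prox(2.7864) = sign(2.7864)*max(|2.7864| - 3.57, 0) = 0.0
prox(-5.6305) = sign(-5.6305)*max(|-5.6305| - 3.57, 0) = -2.0605
prox(0.6008) = sign(0.6008)*max(|0.6008| - 3.57, 0) = 0.0
prox(x) = [-2.4588, 0.0, -2.0605, 0.0]
||prox(x)||_1 = 2.4588 + 0.0 + 2.0605 + 0.0 = 4.5193


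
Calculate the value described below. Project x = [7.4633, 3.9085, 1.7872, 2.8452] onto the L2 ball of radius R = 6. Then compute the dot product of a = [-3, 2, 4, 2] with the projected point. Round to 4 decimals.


Step 1: Compute ||x|| (intermediates to 6 decimals).
||x|| = sqrt(7.4633^2 + 3.9085^2 + 1.7872^2 + 2.8452^2) = 9.070086
Step 2: Project.
Since ||x|| > R, scale = R/||x|| = 6/9.070086 = 0.661515, proj(x) = scale * x
proj(x) = [4.937085, 2.585531, 1.18226, 1.882142]
Step 3: Dot product.
a^T * proj(x) = -3*4.937085 + 2*2.585531 + 4*1.18226 + 2*1.882142 = -1.1469


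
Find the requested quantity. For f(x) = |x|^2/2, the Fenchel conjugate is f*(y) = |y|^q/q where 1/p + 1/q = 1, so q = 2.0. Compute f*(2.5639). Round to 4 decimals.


The conjugate exponent q satisfies 1/p + 1/q = 1.
p = 2, so q = 2/(2 - 1) = 2.0
|y|^q = 2.5639^2.0 = 6.5736
f*(2.5639) = 6.5736 / 2.0 = 3.2868


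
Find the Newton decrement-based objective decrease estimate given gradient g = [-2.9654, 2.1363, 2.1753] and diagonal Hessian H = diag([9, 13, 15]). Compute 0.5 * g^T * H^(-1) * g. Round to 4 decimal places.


Step 1: H is diagonal, so H^(-1) * g = [-0.3295, 0.1643, 0.145].
Step 2: g^T H^(-1) g = sum_i g_i^2 / H_ii
  = (-2.9654)^2/9 + (2.1363)^2/13 + (2.1753)^2/15
  = 0.9771 + 0.3511 + 0.3155 = 1.6436
Step 3: Objective decrease = 0.5 * g^T H^(-1) g = 0.8218


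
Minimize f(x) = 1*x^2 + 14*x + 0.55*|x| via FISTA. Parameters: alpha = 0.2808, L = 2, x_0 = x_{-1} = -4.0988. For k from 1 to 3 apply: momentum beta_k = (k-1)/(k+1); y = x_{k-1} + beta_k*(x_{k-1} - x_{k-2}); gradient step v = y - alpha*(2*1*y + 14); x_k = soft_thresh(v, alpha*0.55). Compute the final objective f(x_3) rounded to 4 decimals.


FISTA on f(x) = 1*x^2 + 14*x + 0.55*|x|
L = 2, alpha = 0.2808
Iteration 1: beta = 0.0, y = -4.0988 + 0.0*(-4.0988 + 4.0988) = -4.0988
  grad(y) = 5.8024, v = y - alpha*grad = -5.7281
  prox(v) = soft_thresh(-5.7281, 0.1544) = -5.5737
Iteration 2: beta = 0.3333, y = -5.5737 + 0.3333*(-5.5737 + 4.0988) = -6.0653
  grad(y) = 1.8694, v = y - alpha*grad = -6.5902
  prox(v) = soft_thresh(-6.5902, 0.1544) = -6.4358
Iteration 3: beta = 0.5, y = -6.4358 + 0.5*(-6.4358 + 5.5737) = -6.8668
  grad(y) = 0.2663, v = y - alpha*grad = -6.9416
  prox(v) = soft_thresh(-6.9416, 0.1544) = -6.7872
f(x_3) = 1*(-6.7872)^2 + 14*(-6.7872) + 0.55*|-6.7872| = -45.2218


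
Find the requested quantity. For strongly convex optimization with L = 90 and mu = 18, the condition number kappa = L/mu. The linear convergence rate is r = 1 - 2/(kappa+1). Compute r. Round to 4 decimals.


Step 1: Compute the condition number.
kappa = L/mu = 90/18 = 5.0
Step 2: Compute the convergence rate.
r = 1 - 2/(kappa + 1) = 1 - 2*mu/(L + mu) = (L - mu)/(L + mu) = 72/108 = 0.6667


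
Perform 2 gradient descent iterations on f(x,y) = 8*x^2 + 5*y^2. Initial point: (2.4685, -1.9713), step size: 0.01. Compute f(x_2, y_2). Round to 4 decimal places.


Gradient descent on f(x,y) = 8*x^2 + 5*y^2.
Starting point: (2.4685, -1.9713), alpha = 0.01
Step 1: grad_x = 2*8*2.4685 = 39.496, grad_y = 2*5*-1.9713 = -19.713
  x_1 = 2.4685 - 0.01*39.496 = 2.0735
  y_1 = -1.9713 - 0.01*-19.713 = -1.7742
Step 2: grad_x = 2*8*2.0735 = 33.1766, grad_y = 2*5*-1.7742 = -17.7417
  x_2 = 2.0735 - 0.01*33.1766 = 1.7418
  y_2 = -1.7742 - 0.01*-17.7417 = -1.5968
f(1.7418, -1.5968) = 8*1.7418^2 + 5*(-1.5968)^2 = 37.0183


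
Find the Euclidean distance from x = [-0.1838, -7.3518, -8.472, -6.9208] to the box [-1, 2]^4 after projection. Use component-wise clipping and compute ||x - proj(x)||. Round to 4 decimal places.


Project each component onto [-1, 2].
clip(-0.1838) = -0.1838, clip(-7.3518) = -1.0, clip(-8.472) = -1.0, clip(-6.9208) = -1.0
Projection = [-0.1838, -1.0, -1.0, -1.0]
Squared diffs: [0.0, 40.3454, 55.8308, 35.0559]
Distance = sqrt(131.2321) = 11.4557


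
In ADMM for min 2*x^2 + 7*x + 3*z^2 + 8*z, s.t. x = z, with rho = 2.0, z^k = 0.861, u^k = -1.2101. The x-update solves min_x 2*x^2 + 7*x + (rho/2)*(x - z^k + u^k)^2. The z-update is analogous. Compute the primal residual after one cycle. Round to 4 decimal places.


ADMM iteration with rho = 2.0, z^k = 0.861, u^k = -1.2101
Step 1: x-update.
Minimize 2*x^2 + 7*x + (2.0/2)*(x - 0.861 - 1.2101)^2
FOC: (2*2 + 2.0)*x = -7 + 2.0*(0.861 + 1.2101)
x^{k+1} = -0.4763
Step 2: z-update.
Minimize 3*z^2 + 8*z + (2.0/2)*(-0.4763 - z - 1.2101)^2
FOC: (2*3 + 2.0)*z = -8 + 2.0*(-0.4763 - 1.2101)
z^{k+1} = -1.4216
Step 3: u-update.
u^{k+1} = -1.2101 - 0.4763 + 1.4216 = -0.2648
Step 4: Primal residual = |-0.4763 + 1.4216| = 0.9453


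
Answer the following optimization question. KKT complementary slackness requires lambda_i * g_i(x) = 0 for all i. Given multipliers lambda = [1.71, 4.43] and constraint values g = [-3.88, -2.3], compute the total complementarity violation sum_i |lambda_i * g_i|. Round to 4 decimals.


KKT complementary slackness check:
lambda_1 * g_1 = 1.71 * -3.88 = -6.6348
lambda_2 * g_2 = 4.43 * -2.3 = -10.189
Total violation = 6.6348 + 10.189 = 16.8238


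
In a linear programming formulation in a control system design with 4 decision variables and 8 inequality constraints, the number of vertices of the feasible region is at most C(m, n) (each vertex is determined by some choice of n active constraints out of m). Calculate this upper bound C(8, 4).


Each vertex corresponds to some choice of n active constraints out of m, so the number of vertices is at most C(m, n) = m! / (n!(m-n)!).
m = 8, n = 4
Numerator: 8 * 7 * 6 * 5
Denominator: 4! = 24
C(8, 4) = 70


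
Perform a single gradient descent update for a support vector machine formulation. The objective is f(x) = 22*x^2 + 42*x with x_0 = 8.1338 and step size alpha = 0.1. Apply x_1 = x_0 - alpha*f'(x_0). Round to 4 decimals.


We compute the gradient at x_0 and apply the update.
f'(x) = 44*x + 42
f'(8.1338) = 44*8.1338 + 42 = 399.8872
x_1 = 8.1338 - 0.1*399.8872 = -31.8549


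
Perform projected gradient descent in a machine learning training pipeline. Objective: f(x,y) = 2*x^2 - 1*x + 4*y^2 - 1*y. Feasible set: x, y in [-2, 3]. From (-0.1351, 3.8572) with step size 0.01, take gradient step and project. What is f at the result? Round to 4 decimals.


Step 1: Compute gradient at (-0.1351, 3.8572).
grad_x = 2*2*-0.1351 - 1 = -1.5404
grad_y = 2*4*3.8572 - 1 = 29.8576
Step 2: Gradient step.
x_raw = -0.1351 - 0.01*-1.5404 = -0.1197
y_raw = 3.8572 - 0.01*29.8576 = 3.5586
Step 3: Project onto [-2, 3].
x_proj = clip(-0.1197) = -0.1197
y_proj = clip(3.5586) = 3.0
Step 4: Evaluate f.
f(-0.1197, 3.0) = 33.1484


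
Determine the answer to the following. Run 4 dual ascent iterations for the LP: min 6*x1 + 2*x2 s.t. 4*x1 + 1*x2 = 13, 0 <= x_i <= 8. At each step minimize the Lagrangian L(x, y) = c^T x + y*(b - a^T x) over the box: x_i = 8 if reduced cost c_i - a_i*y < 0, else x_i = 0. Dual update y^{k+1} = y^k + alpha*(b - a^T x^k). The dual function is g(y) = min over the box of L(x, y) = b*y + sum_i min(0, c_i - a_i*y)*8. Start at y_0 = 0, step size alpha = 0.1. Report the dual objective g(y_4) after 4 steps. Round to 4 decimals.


Dual ascent for LP: min 6*x1 + 2*x2, 4*x1 + 1*x2 = 13, 0 <= x_i <= 8
Step 1: y^k = 0.0, reduced costs: (6.0, 2.0)
  x^k = (0.0, 0.0), subgradient = b - a^T x = 13.0
  y^{k+1} = 0.0 + 0.1*13.0 = 1.3
Step 2: y^k = 1.3, reduced costs: (0.8, 0.7)
  x^k = (0.0, 0.0), subgradient = b - a^T x = 13.0
  y^{k+1} = 1.3 + 0.1*13.0 = 2.6
Step 3: y^k = 2.6, reduced costs: (-4.4, -0.6)
  x^k = (8.0, 8.0), subgradient = b - a^T x = -27.0
  y^{k+1} = 2.6 + 0.1*-27.0 = -0.1
Step 4: y^k = -0.1, reduced costs: (6.4, 2.1)
  x^k = (0.0, 0.0), subgradient = b - a^T x = 13.0
  y^{k+1} = -0.1 + 0.1*13.0 = 1.2
Dual objective at y_4 = 1.2: reduced costs (1.2, 0.8), box minimizer x = (0.0, 0.0)
g(y_4) = b*y + (c1 - a1*y)*x1 + (c2 - a2*y)*x2 = 13*1.2 + 1.2*0.0 + 0.8*0.0 = 15.6 + 0.0 + 0.0 = 15.6


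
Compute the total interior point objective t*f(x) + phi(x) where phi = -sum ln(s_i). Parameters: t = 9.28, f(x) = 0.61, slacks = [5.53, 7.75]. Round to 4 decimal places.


Step 1: Compute log-barrier.
ln values: [1.7102, 2.0477]
phi = -(1.7102 + 2.0477) = -3.7579
Step 2: Compute augmented objective.
t*f(x) = 9.28*0.61 = 5.6608
Total = 5.6608 - 3.7579 = 1.9029


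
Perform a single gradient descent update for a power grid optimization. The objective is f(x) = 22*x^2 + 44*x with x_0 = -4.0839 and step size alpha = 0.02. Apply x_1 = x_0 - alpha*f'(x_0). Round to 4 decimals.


We compute the gradient at x_0 and apply the update.
f'(x) = 44*x + 44
f'(-4.0839) = 44*-4.0839 + 44 = -135.6916
x_1 = -4.0839 - 0.02*-135.6916 = -1.3701


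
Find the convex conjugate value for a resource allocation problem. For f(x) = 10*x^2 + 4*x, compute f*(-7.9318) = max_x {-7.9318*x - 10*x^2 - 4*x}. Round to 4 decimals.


f*(y) = sup_x {y*x - a*x^2 - b*x} = sup_x {(y-b)*x - a*x^2}
FOC: (y - b) - 2a*x = 0 => x* = (y - b)/(2a)
x* = (-7.9318 - 4)/(2*10) = -0.5966
f*(-7.9318) = (y-b)^2/(4a) = (-7.9318 - 4)^2/(4*10)
= 142.3679/40 = 3.5592


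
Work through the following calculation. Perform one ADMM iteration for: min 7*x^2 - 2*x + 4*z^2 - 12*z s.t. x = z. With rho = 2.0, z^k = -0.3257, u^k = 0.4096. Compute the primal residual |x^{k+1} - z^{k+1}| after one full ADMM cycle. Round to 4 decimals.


ADMM iteration with rho = 2.0, z^k = -0.3257, u^k = 0.4096
Step 1: x-update.
Minimize 7*x^2 - 2*x + (2.0/2)*(x + 0.3257 + 0.4096)^2
FOC: (2*7 + 2.0)*x = 2 + 2.0*(-0.3257 - 0.4096)
x^{k+1} = 0.0331
Step 2: z-update.
Minimize 4*z^2 - 12*z + (2.0/2)*(0.0331 - z + 0.4096)^2
FOC: (2*4 + 2.0)*z = 12 + 2.0*(0.0331 + 0.4096)
z^{k+1} = 1.2885
Step 3: u-update.
u^{k+1} = 0.4096 + 0.0331 - 1.2885 = -0.8459
Step 4: Primal residual = |0.0331 - 1.2885| = 1.2555


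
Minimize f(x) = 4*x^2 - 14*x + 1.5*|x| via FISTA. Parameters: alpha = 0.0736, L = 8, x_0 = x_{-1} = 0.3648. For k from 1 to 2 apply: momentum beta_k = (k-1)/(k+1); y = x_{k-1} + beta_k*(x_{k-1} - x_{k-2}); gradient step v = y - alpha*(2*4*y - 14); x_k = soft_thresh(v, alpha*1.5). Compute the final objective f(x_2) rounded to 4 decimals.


FISTA on f(x) = 4*x^2 - 14*x + 1.5*|x|
L = 8, alpha = 0.0736
Iteration 1: beta = 0.0, y = 0.3648 + 0.0*(0.3648 - 0.3648) = 0.3648
  grad(y) = -11.0816, v = y - alpha*grad = 1.1804
  prox(v) = soft_thresh(1.1804, 0.1104) = 1.07
Iteration 2: beta = 0.3333, y = 1.07 + 0.3333*(1.07 - 0.3648) = 1.3051
  grad(y) = -3.5594, v = y - alpha*grad = 1.567
  prox(v) = soft_thresh(1.567, 0.1104) = 1.4566
f(x_2) = 4*1.4566^2 - 14*1.4566 + 1.5*|1.4566| = -9.7208


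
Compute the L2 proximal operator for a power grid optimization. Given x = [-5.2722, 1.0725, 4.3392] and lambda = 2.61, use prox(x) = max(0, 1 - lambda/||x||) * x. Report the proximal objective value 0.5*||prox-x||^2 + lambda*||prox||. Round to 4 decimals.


Step 1: Compute ||x||.
||x|| = 6.9119
Step 2: Compute scaling factor.
scale = max(0, 1 - 2.61/6.9119) = 0.6224
Step 3: prox(x) = [-3.2814, 0.6675, 2.7007]
||prox(x)|| = 4.3019
Step 4: Proximal objective.
0.5*||prox-x||^2 = 3.4061
lambda*||prox|| = 11.228
Total = 14.6341


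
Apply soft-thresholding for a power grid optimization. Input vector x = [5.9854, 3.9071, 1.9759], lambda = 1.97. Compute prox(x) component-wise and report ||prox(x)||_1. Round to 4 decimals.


Soft-thresholding with lambda = 1.97:
prox(5.9854) = sign(5.9854)*max(|5.9854| - 1.97, 0) = 4.0154
prox(3.9071) = sign(3.9071)*max(|3.9071| - 1.97, 0) = 1.9371
prox(1.9759) = sign(1.9759)*max(|1.9759| - 1.97, 0) = 0.0059
prox(x) = [4.0154, 1.9371, 0.0059]
||prox(x)||_1 = 4.0154 + 1.9371 + 0.0059 = 5.9584


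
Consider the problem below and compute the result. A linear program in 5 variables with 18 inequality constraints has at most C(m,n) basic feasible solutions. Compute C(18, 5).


Each vertex corresponds to some choice of n active constraints out of m, so the number of vertices is at most C(m, n) = m! / (n!(m-n)!).
m = 18, n = 5
Numerator: 18 * 17 * 16 * 15 * 14
Denominator: 5! = 120
C(18, 5) = 8568


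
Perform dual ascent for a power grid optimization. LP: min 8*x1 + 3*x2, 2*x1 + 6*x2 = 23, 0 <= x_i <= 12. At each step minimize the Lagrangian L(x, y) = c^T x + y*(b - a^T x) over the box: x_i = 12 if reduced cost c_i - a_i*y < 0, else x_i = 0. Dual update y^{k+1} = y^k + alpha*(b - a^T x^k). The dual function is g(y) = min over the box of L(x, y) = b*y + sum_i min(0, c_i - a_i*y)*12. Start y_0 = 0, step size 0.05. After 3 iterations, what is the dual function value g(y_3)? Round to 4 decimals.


Dual ascent for LP: min 8*x1 + 3*x2, 2*x1 + 6*x2 = 23, 0 <= x_i <= 12
Step 1: y^k = 0.0, reduced costs: (8.0, 3.0)
  x^k = (0.0, 0.0), subgradient = b - a^T x = 23.0
  y^{k+1} = 0.0 + 0.05*23.0 = 1.15
Step 2: y^k = 1.15, reduced costs: (5.7, -3.9)
  x^k = (0.0, 12.0), subgradient = b - a^T x = -49.0
  y^{k+1} = 1.15 + 0.05*-49.0 = -1.3
Step 3: y^k = -1.3, reduced costs: (10.6, 10.8)
  x^k = (0.0, 0.0), subgradient = b - a^T x = 23.0
  y^{k+1} = -1.3 + 0.05*23.0 = -0.15
Dual objective at y_3 = -0.15: reduced costs (8.3, 3.9), box minimizer x = (0.0, 0.0)
g(y_3) = b*y + (c1 - a1*y)*x1 + (c2 - a2*y)*x2 = 23*(-0.15) + 8.3*0.0 + 3.9*0.0 = -3.45 + 0.0 + 0.0 = -3.45


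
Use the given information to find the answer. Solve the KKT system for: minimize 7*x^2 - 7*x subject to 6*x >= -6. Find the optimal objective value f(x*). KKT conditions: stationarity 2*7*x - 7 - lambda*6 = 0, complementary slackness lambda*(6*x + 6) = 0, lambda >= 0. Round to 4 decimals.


Step 1: Try lambda = 0 (constraint inactive).
Stationarity: 2*7*x - 7 = 0
x* = 7/(2*7) = 0.5
Check constraint: 6*0.5 = 3.0 >= -6 -- satisfied.
Step 2: Compute optimal value.
f(x*) = 7*0.5^2 - 7*0.5 = -1.75


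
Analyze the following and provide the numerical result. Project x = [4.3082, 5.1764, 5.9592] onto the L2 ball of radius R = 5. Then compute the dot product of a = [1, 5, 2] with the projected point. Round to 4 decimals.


Step 1: Compute ||x|| (intermediates to 6 decimals).
||x|| = sqrt(4.3082^2 + 5.1764^2 + 5.9592^2) = 8.992651
Step 2: Project.
Since ||x|| > R, scale = R/||x|| = 5/8.992651 = 0.55601, proj(x) = scale * x
proj(x) = [2.395402, 2.87813, 3.313375]
Step 3: Dot product.
a^T * proj(x) = 1*2.395402 + 5*2.87813 + 2*3.313375 = 23.4128


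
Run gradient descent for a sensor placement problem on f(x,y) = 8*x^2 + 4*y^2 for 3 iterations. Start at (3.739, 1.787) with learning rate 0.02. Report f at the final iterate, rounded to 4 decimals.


Gradient descent on f(x,y) = 8*x^2 + 4*y^2.
Starting point: (3.739, 1.787), alpha = 0.02
Step 1: grad_x = 2*8*3.739 = 59.824, grad_y = 2*4*1.787 = 14.296
  x_1 = 3.739 - 0.02*59.824 = 2.5425
  y_1 = 1.787 - 0.02*14.296 = 1.5011
Step 2: grad_x = 2*8*2.5425 = 40.6803, grad_y = 2*4*1.5011 = 12.0086
  x_2 = 2.5425 - 0.02*40.6803 = 1.7289
  y_2 = 1.5011 - 0.02*12.0086 = 1.2609
Step 3: grad_x = 2*8*1.7289 = 27.6626, grad_y = 2*4*1.2609 = 10.0873
  x_3 = 1.7289 - 0.02*27.6626 = 1.1757
  y_3 = 1.2609 - 0.02*10.0873 = 1.0592
f(1.1757, 1.0592) = 8*1.1757^2 + 4*1.0592^2 = 15.5447


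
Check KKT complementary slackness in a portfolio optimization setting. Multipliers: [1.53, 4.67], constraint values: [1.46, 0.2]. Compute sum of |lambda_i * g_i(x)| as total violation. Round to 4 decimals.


KKT complementary slackness check:
lambda_1 * g_1 = 1.53 * 1.46 = 2.2338
lambda_2 * g_2 = 4.67 * 0.2 = 0.934
Total violation = 2.2338 + 0.934 = 3.1678


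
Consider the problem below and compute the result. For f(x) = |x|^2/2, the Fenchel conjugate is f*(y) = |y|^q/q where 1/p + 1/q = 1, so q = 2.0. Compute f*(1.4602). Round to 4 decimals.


The conjugate exponent q satisfies 1/p + 1/q = 1.
p = 2, so q = 2/(2 - 1) = 2.0
|y|^q = 1.4602^2.0 = 2.1322
f*(1.4602) = 2.1322 / 2.0 = 1.0661


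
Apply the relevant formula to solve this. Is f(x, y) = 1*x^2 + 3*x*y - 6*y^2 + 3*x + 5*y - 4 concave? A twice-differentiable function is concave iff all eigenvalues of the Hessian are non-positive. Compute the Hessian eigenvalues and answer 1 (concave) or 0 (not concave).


The Hessian of f(x,y) = 1*x^2 + 3*x*y - 6*y^2 + 3*x + 5*y - 4 is:
H = [[2, 3], [3, -12]]
Trace = 2 - 12 = -10
Determinant = 2*-12 - (3)^2 = -33
Discriminant = (-10)^2 - 4*-33 = 232.0
Eigenvalues: lambda_1 = -12.6158, lambda_2 = 2.6158
The function is not concave.

0


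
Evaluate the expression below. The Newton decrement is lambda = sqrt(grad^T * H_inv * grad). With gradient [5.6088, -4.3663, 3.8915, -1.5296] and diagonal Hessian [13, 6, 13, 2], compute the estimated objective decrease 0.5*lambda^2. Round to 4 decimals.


Step 1: H is diagonal, so H^(-1) * g = [0.4314, -0.7277, 0.2993, -0.7648].
Step 2: g^T H^(-1) g = sum_i g_i^2 / H_ii
  = (5.6088)^2/13 + (-4.3663)^2/6 + (3.8915)^2/13 + (-1.5296)^2/2
  = 2.4199 + 3.1774 + 1.1649 + 1.1698 = 7.9321
Step 3: Objective decrease = 0.5 * g^T H^(-1) g = 3.966


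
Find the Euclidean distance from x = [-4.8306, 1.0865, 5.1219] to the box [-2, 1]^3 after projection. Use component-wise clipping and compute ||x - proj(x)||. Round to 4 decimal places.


Project each component onto [-2, 1].
clip(-4.8306) = -2.0, clip(1.0865) = 1.0, clip(5.1219) = 1.0
Projection = [-2.0, 1.0, 1.0]
Squared diffs: [8.0123, 0.0075, 16.9901]
Distance = sqrt(25.0099) = 5.001


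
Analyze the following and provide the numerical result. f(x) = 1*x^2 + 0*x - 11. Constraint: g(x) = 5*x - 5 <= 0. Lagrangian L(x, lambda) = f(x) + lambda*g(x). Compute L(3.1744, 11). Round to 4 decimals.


Step 1: Evaluate f(x).
f(3.1744) = 1*3.1744^2 + 0*3.1744 - 11 = -0.9232
Step 2: Evaluate g(x).
g(3.1744) = 5*3.1744 - 5 = 10.872
Step 3: Compute Lagrangian.
L = -0.9232 + 11*10.872 = 118.6688


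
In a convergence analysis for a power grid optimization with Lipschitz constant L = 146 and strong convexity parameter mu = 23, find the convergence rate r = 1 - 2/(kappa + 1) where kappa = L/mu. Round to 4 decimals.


Step 1: Compute the condition number.
kappa = L/mu = 146/23 = 6.3478
Step 2: Compute the convergence rate.
r = 1 - 2/(kappa + 1) = 1 - 2*mu/(L + mu) = (L - mu)/(L + mu) = 123/169 = 0.7278


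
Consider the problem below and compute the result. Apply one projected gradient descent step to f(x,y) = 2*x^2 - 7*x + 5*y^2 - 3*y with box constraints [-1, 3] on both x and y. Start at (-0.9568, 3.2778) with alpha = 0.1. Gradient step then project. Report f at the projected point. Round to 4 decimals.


Step 1: Compute gradient at (-0.9568, 3.2778).
grad_x = 2*2*-0.9568 - 7 = -10.8272
grad_y = 2*5*3.2778 - 3 = 29.778
Step 2: Gradient step.
x_raw = -0.9568 - 0.1*-10.8272 = 0.1259
y_raw = 3.2778 - 0.1*29.778 = 0.3
Step 3: Project onto [-1, 3].
x_proj = clip(0.1259) = 0.1259
y_proj = clip(0.3) = 0.3
Step 4: Evaluate f.
f(0.1259, 0.3) = -1.2997


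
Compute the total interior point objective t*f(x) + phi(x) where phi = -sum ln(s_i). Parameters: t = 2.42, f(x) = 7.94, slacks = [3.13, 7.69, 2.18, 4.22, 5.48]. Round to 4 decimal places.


Step 1: Compute log-barrier.
ln values: [1.141, 2.0399, 0.7793, 1.4398, 1.7011]
phi = -(1.141 + 2.0399 + 0.7793 + 1.4398 + 1.7011) = -7.1012
Step 2: Compute augmented objective.
t*f(x) = 2.42*7.94 = 19.2148
Total = 19.2148 - 7.1012 = 12.1136


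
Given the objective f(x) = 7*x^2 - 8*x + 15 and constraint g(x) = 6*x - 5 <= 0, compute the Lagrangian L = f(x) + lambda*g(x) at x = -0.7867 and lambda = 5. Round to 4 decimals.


Step 1: Evaluate f(x).
f(-0.7867) = 7*(-0.7867)^2 - 8*(-0.7867) + 15 = 25.6259
Step 2: Evaluate g(x).
g(-0.7867) = 6*-0.7867 - 5 = -9.7202
Step 3: Compute Lagrangian.
L = 25.6259 + 5*-9.7202 = -22.9751


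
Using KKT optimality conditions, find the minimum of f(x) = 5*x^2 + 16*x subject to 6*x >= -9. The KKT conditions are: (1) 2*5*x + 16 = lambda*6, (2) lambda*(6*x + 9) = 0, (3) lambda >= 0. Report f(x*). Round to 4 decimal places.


Step 1: Try lambda = 0 (constraint inactive).
x_unc = -16/(2*5) = -1.6
Check: 6*-1.6 = -9.6 < -9 -- violated!
Step 2: Constraint must be active: 6*x = -9
x* = -9/6 = -1.5
lambda = (2*5*(-1.5) + 16)/6 = 0.1667
Step 3: Compute optimal value.
f(x*) = 5*(-1.5)^2 + 16*(-1.5) = -12.75


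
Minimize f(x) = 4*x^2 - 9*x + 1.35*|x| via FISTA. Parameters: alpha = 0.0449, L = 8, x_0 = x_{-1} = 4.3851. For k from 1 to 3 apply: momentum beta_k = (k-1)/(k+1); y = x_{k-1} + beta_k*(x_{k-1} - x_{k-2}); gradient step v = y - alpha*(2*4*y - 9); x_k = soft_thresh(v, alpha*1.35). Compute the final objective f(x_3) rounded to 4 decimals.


FISTA on f(x) = 4*x^2 - 9*x + 1.35*|x|
L = 8, alpha = 0.0449
Iteration 1: beta = 0.0, y = 4.3851 + 0.0*(4.3851 - 4.3851) = 4.3851
  grad(y) = 26.0808, v = y - alpha*grad = 3.2141
  prox(v) = soft_thresh(3.2141, 0.0606) = 3.1535
Iteration 2: beta = 0.3333, y = 3.1535 + 0.3333*(3.1535 - 4.3851) = 2.7429
  grad(y) = 12.9433, v = y - alpha*grad = 2.1618
  prox(v) = soft_thresh(2.1618, 0.0606) = 2.1011
Iteration 3: beta = 0.5, y = 2.1011 + 0.5*(2.1011 - 3.1535) = 1.575
  grad(y) = 3.5999, v = y - alpha*grad = 1.4133
  prox(v) = soft_thresh(1.4133, 0.0606) = 1.3527
f(x_3) = 4*1.3527^2 - 9*1.3527 + 1.35*|1.3527| = -3.0289


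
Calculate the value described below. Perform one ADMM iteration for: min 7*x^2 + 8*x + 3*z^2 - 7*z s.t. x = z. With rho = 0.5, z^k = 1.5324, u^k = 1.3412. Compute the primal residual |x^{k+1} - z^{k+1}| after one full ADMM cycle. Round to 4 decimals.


ADMM iteration with rho = 0.5, z^k = 1.5324, u^k = 1.3412
Step 1: x-update.
Minimize 7*x^2 + 8*x + (0.5/2)*(x - 1.5324 + 1.3412)^2
FOC: (2*7 + 0.5)*x = -8 + 0.5*(1.5324 - 1.3412)
x^{k+1} = -0.5451
Step 2: z-update.
Minimize 3*z^2 - 7*z + (0.5/2)*(-0.5451 - z + 1.3412)^2
FOC: (2*3 + 0.5)*z = 7 + 0.5*(-0.5451 + 1.3412)
z^{k+1} = 1.1382
Step 3: u-update.
u^{k+1} = 1.3412 - 0.5451 - 1.1382 = -0.3421
Step 4: Primal residual = |-0.5451 - 1.1382| = 1.6833


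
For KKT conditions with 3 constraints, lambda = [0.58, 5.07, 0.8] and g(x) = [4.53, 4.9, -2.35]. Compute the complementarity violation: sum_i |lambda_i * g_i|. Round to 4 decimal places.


KKT complementary slackness check:
lambda_1 * g_1 = 0.58 * 4.53 = 2.6274
lambda_2 * g_2 = 5.07 * 4.9 = 24.843
lambda_3 * g_3 = 0.8 * -2.35 = -1.88
Total violation = 2.6274 + 24.843 + 1.88 = 29.3504


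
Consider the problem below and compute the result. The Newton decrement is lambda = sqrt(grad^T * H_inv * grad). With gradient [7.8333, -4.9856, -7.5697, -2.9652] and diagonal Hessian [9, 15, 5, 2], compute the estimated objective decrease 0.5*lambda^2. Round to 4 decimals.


Step 1: H is diagonal, so H^(-1) * g = [0.8704, -0.3324, -1.5139, -1.4826].
Step 2: g^T H^(-1) g = sum_i g_i^2 / H_ii
  = (7.8333)^2/9 + (-4.9856)^2/15 + (-7.5697)^2/5 + (-2.9652)^2/2
  = 6.8178 + 1.6571 + 11.4601 + 4.3962 = 24.3312
Step 3: Objective decrease = 0.5 * g^T H^(-1) g = 12.1656


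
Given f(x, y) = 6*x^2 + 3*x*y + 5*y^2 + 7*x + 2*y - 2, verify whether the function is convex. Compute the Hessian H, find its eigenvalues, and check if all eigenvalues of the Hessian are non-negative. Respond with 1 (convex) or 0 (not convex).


The Hessian of f(x,y) = 6*x^2 + 3*x*y + 5*y^2 + 7*x + 2*y - 2 is:
H = [[12, 3], [3, 10]]
Trace = 12 + 10 = 22
Determinant = 12*10 - (3)^2 = 111
Discriminant = (22)^2 - 4*111 = 40.0
Eigenvalues: lambda_1 = 7.8377, lambda_2 = 14.1623
The function is convex.

1


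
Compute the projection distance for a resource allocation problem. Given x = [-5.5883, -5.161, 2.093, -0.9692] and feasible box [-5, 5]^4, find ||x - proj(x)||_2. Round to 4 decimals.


Project each component onto [-5, 5].
clip(-5.5883) = -5.0, clip(-5.161) = -5.0, clip(2.093) = 2.093, clip(-0.9692) = -0.9692
Projection = [-5.0, -5.0, 2.093, -0.9692]
Squared diffs: [0.3461, 0.0259, 0.0, 0.0]
Distance = sqrt(0.372) = 0.6099


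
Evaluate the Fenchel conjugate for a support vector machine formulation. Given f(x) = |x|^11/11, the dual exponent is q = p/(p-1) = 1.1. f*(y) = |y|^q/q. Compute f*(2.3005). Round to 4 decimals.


The conjugate exponent q satisfies 1/p + 1/q = 1.
p = 11, so q = 11/(11 - 1) = 1.1
|y|^q = 2.3005^1.1 = 2.5004
f*(2.3005) = 2.5004 / 1.1 = 2.2731


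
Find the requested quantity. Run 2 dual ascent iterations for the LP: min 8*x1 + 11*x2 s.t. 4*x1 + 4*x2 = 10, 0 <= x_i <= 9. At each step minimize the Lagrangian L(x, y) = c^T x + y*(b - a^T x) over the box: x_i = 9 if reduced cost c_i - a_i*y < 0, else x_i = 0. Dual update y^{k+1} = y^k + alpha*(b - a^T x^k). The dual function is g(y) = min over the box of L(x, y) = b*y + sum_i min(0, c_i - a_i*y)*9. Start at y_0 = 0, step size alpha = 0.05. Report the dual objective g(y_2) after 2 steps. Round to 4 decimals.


Dual ascent for LP: min 8*x1 + 11*x2, 4*x1 + 4*x2 = 10, 0 <= x_i <= 9
Step 1: y^k = 0.0, reduced costs: (8.0, 11.0)
  x^k = (0.0, 0.0), subgradient = b - a^T x = 10.0
  y^{k+1} = 0.0 + 0.05*10.0 = 0.5
Step 2: y^k = 0.5, reduced costs: (6.0, 9.0)
  x^k = (0.0, 0.0), subgradient = b - a^T x = 10.0
  y^{k+1} = 0.5 + 0.05*10.0 = 1.0
Dual objective at y_2 = 1.0: reduced costs (4.0, 7.0), box minimizer x = (0.0, 0.0)
g(y_2) = b*y + (c1 - a1*y)*x1 + (c2 - a2*y)*x2 = 10*1.0 + 4.0*0.0 + 7.0*0.0 = 10.0 + 0.0 + 0.0 = 10.0


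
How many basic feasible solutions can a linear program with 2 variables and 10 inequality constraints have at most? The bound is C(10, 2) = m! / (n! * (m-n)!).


Each vertex corresponds to some choice of n active constraints out of m, so the number of vertices is at most C(m, n) = m! / (n!(m-n)!).
m = 10, n = 2
Numerator: 10 * 9
Denominator: 2! = 2
C(10, 2) = 45


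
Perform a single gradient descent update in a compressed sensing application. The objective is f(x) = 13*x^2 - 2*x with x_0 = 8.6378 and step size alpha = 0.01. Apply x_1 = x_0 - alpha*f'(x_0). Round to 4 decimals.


We compute the gradient at x_0 and apply the update.
f'(x) = 26*x - 2
f'(8.6378) = 26*8.6378 - 2 = 222.5828
x_1 = 8.6378 - 0.01*222.5828 = 6.412


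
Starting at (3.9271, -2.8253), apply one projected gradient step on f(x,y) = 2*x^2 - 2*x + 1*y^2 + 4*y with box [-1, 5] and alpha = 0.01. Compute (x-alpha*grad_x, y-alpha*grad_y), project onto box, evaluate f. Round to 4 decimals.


Step 1: Compute gradient at (3.9271, -2.8253).
grad_x = 2*2*3.9271 - 2 = 13.7084
grad_y = 2*1*-2.8253 + 4 = -1.6506
Step 2: Gradient step.
x_raw = 3.9271 - 0.01*13.7084 = 3.79
y_raw = -2.8253 - 0.01*-1.6506 = -2.8088
Step 3: Project onto [-1, 5].
x_proj = clip(3.79) = 3.79
y_proj = clip(-2.8088) = -1.0
Step 4: Evaluate f.
f(3.79, -1.0) = 18.1484


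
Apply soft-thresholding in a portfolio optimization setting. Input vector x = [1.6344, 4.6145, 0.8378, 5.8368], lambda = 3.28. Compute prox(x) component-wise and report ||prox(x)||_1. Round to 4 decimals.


Soft-thresholding with lambda = 3.28:
prox(1.6344) = sign(1.6344)*max(|1.6344| - 3.28, 0) = 0.0
prox(4.6145) = sign(4.6145)*max(|4.6145| - 3.28, 0) = 1.3345
prox(0.8378) = sign(0.8378)*max(|0.8378| - 3.28, 0) = 0.0
prox(5.8368) = sign(5.8368)*max(|5.8368| - 3.28, 0) = 2.5568
prox(x) = [0.0, 1.3345, 0.0, 2.5568]
||prox(x)||_1 = 0.0 + 1.3345 + 0.0 + 2.5568 = 3.8913


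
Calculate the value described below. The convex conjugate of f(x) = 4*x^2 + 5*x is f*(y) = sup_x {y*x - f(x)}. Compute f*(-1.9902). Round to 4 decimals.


f*(y) = sup_x {y*x - a*x^2 - b*x} = sup_x {(y-b)*x - a*x^2}
FOC: (y - b) - 2a*x = 0 => x* = (y - b)/(2a)
x* = (-1.9902 - 5)/(2*4) = -0.8738
f*(-1.9902) = (y-b)^2/(4a) = (-1.9902 - 5)^2/(4*4)
= 48.8629/16 = 3.0539


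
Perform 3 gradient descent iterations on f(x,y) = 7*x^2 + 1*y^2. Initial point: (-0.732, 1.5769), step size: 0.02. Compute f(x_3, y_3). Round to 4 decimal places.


Gradient descent on f(x,y) = 7*x^2 + 1*y^2.
Starting point: (-0.732, 1.5769), alpha = 0.02
Step 1: grad_x = 2*7*-0.732 = -10.248, grad_y = 2*1*1.5769 = 3.1538
  x_1 = -0.732 - 0.02*-10.248 = -0.527
  y_1 = 1.5769 - 0.02*3.1538 = 1.5138
Step 2: grad_x = 2*7*-0.527 = -7.3786, grad_y = 2*1*1.5138 = 3.0276
  x_2 = -0.527 - 0.02*-7.3786 = -0.3795
  y_2 = 1.5138 - 0.02*3.0276 = 1.4533
Step 3: grad_x = 2*7*-0.3795 = -5.3126, grad_y = 2*1*1.4533 = 2.9065
  x_3 = -0.3795 - 0.02*-5.3126 = -0.2732
  y_3 = 1.4533 - 0.02*2.9065 = 1.3951
f(-0.2732, 1.3951) = 7*(-0.2732)^2 + 1*1.3951^2 = 2.469


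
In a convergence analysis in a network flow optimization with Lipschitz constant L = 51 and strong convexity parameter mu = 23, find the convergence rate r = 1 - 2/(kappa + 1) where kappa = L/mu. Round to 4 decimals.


Step 1: Compute the condition number.
kappa = L/mu = 51/23 = 2.2174
Step 2: Compute the convergence rate.
r = 1 - 2/(kappa + 1) = 1 - 2*mu/(L + mu) = (L - mu)/(L + mu) = 28/74 = 0.3784


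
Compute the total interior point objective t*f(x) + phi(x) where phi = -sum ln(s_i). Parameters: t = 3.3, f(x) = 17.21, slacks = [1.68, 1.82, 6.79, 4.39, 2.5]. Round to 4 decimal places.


Step 1: Compute log-barrier.
ln values: [0.5188, 0.5988, 1.9155, 1.4793, 0.9163]
phi = -(0.5188 + 0.5988 + 1.9155 + 1.4793 + 0.9163) = -5.4287
Step 2: Compute augmented objective.
t*f(x) = 3.3*17.21 = 56.793
Total = 56.793 - 5.4287 = 51.3643


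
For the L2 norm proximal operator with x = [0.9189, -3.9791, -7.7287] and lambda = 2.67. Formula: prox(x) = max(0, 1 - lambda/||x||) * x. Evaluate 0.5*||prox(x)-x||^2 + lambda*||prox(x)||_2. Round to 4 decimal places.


Step 1: Compute ||x||.
||x|| = 8.7413
Step 2: Compute scaling factor.
scale = max(0, 1 - 2.67/8.7413) = 0.6946
Step 3: prox(x) = [0.6382, -2.7637, -5.368]
||prox(x)|| = 6.0713
Step 4: Proximal objective.
0.5*||prox-x||^2 = 3.5645
lambda*||prox|| = 16.2104
Total = 19.7748


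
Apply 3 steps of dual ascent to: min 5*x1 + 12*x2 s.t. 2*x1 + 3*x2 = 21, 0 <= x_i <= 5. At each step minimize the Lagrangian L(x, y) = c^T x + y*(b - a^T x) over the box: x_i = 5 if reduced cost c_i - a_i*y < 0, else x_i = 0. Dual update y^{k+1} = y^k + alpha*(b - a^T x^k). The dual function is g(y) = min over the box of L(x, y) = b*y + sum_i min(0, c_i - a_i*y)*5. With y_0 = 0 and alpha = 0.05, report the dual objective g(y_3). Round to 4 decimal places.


Dual ascent for LP: min 5*x1 + 12*x2, 2*x1 + 3*x2 = 21, 0 <= x_i <= 5
Step 1: y^k = 0.0, reduced costs: (5.0, 12.0)
  x^k = (0.0, 0.0), subgradient = b - a^T x = 21.0
  y^{k+1} = 0.0 + 0.05*21.0 = 1.05
Step 2: y^k = 1.05, reduced costs: (2.9, 8.85)
  x^k = (0.0, 0.0), subgradient = b - a^T x = 21.0
  y^{k+1} = 1.05 + 0.05*21.0 = 2.1
Step 3: y^k = 2.1, reduced costs: (0.8, 5.7)
  x^k = (0.0, 0.0), subgradient = b - a^T x = 21.0
  y^{k+1} = 2.1 + 0.05*21.0 = 3.15
Dual objective at y_3 = 3.15: reduced costs (-1.3, 2.55), box minimizer x = (5.0, 0.0)
g(y_3) = b*y + (c1 - a1*y)*x1 + (c2 - a2*y)*x2 = 21*3.15 + (-1.3)*5.0 + 2.55*0.0 = 66.15 - 6.5 + 0.0 = 59.65


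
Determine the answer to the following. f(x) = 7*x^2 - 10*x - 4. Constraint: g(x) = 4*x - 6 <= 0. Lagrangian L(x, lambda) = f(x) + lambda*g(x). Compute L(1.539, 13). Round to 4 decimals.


Step 1: Evaluate f(x).
f(1.539) = 7*1.539^2 - 10*1.539 - 4 = -2.8104
Step 2: Evaluate g(x).
g(1.539) = 4*1.539 - 6 = 0.156
Step 3: Compute Lagrangian.
L = -2.8104 + 13*0.156 = -0.7824


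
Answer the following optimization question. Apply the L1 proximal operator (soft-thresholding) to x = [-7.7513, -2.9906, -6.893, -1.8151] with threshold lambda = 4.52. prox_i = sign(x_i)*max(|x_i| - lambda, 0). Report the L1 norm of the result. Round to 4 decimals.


Soft-thresholding with lambda = 4.52:
prox(-7.7513) = sign(-7.7513)*max(|-7.7513| - 4.52, 0) = -3.2313
prox(-2.9906) = sign(-2.9906)*max(|-2.9906| - 4.52, 0) = 0.0
prox(-6.893) = sign(-6.893)*max(|-6.893| - 4.52, 0) = -2.373
prox(-1.8151) = sign(-1.8151)*max(|-1.8151| - 4.52, 0) = 0.0
prox(x) = [-3.2313, 0.0, -2.373, 0.0]
||prox(x)||_1 = 3.2313 + 0.0 + 2.373 + 0.0 = 5.6043


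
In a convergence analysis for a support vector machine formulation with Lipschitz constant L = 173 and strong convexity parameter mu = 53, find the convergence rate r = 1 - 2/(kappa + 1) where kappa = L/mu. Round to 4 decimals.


Step 1: Compute the condition number.
kappa = L/mu = 173/53 = 3.2642
Step 2: Compute the convergence rate.
r = 1 - 2/(kappa + 1) = 1 - 2*mu/(L + mu) = (L - mu)/(L + mu) = 120/226 = 0.531


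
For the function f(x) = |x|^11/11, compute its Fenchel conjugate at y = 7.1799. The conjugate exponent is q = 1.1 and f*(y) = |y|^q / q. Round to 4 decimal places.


The conjugate exponent q satisfies 1/p + 1/q = 1.
p = 11, so q = 11/(11 - 1) = 1.1
|y|^q = 7.1799^1.1 = 8.7444
f*(7.1799) = 8.7444 / 1.1 = 7.9495


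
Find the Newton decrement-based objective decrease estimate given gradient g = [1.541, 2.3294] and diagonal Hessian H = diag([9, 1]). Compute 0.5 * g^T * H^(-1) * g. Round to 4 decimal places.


Step 1: H is diagonal, so H^(-1) * g = [0.1712, 2.3294].
Step 2: g^T H^(-1) g = sum_i g_i^2 / H_ii
  = (1.541)^2/9 + (2.3294)^2/1
  = 0.2639 + 5.4261 = 5.69
Step 3: Objective decrease = 0.5 * g^T H^(-1) g = 2.845


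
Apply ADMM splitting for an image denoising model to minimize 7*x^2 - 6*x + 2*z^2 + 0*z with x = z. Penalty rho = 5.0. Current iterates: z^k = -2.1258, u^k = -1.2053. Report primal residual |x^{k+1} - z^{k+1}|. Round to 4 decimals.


ADMM iteration with rho = 5.0, z^k = -2.1258, u^k = -1.2053
Step 1: x-update.
Minimize 7*x^2 - 6*x + (5.0/2)*(x + 2.1258 - 1.2053)^2
FOC: (2*7 + 5.0)*x = 6 + 5.0*(-2.1258 + 1.2053)
x^{k+1} = 0.0736
Step 2: z-update.
Minimize 2*z^2 + 0*z + (5.0/2)*(0.0736 - z - 1.2053)^2
FOC: (2*2 + 5.0)*z = 0 + 5.0*(0.0736 - 1.2053)
z^{k+1} = -0.6287
Step 3: u-update.
u^{k+1} = -1.2053 + 0.0736 + 0.6287 = -0.503
Step 4: Primal residual = |0.0736 + 0.6287| = 0.7023


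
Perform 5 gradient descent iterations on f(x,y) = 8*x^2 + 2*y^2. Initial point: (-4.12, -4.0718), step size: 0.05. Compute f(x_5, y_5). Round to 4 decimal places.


Gradient descent on f(x,y) = 8*x^2 + 2*y^2.
Starting point: (-4.12, -4.0718), alpha = 0.05
Step 1: grad_x = 2*8*-4.12 = -65.92, grad_y = 2*2*-4.0718 = -16.2872
  x_1 = -4.12 - 0.05*-65.92 = -0.824
  y_1 = -4.0718 - 0.05*-16.2872 = -3.2574
Step 2: grad_x = 2*8*-0.824 = -13.184, grad_y = 2*2*-3.2574 = -13.0298
  x_2 = -0.824 - 0.05*-13.184 = -0.1648
  y_2 = -3.2574 - 0.05*-13.0298 = -2.606
Step 3: grad_x = 2*8*-0.1648 = -2.6368, grad_y = 2*2*-2.606 = -10.4238
  x_3 = -0.1648 - 0.05*-2.6368 = -0.033
  y_3 = -2.606 - 0.05*-10.4238 = -2.0848
Step 4: grad_x = 2*8*-0.033 = -0.5274, grad_y = 2*2*-2.0848 = -8.339
  x_4 = -0.033 - 0.05*-0.5274 = -0.0066
  y_4 = -2.0848 - 0.05*-8.339 = -1.6678
Step 5: grad_x = 2*8*-0.0066 = -0.1055, grad_y = 2*2*-1.6678 = -6.6712
  x_5 = -0.0066 - 0.05*-0.1055 = -0.0013
  y_5 = -1.6678 - 0.05*-6.6712 = -1.3342
f(-0.0013, -1.3342) = 8*(-0.0013)^2 + 2*(-1.3342)^2 = 3.5604


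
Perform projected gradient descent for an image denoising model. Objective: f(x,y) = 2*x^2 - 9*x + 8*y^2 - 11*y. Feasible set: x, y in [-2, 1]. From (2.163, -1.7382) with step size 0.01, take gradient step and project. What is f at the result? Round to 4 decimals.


Step 1: Compute gradient at (2.163, -1.7382).
grad_x = 2*2*2.163 - 9 = -0.348
grad_y = 2*8*-1.7382 - 11 = -38.8112
Step 2: Gradient step.
x_raw = 2.163 - 0.01*-0.348 = 2.1665
y_raw = -1.7382 - 0.01*-38.8112 = -1.3501
Step 3: Project onto [-2, 1].
x_proj = clip(2.1665) = 1.0
y_proj = clip(-1.3501) = -1.3501
Step 4: Evaluate f.
f(1.0, -1.3501) = 22.4329


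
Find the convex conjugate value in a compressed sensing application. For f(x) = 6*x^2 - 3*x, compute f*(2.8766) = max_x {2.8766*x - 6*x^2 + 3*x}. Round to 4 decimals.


f*(y) = sup_x {y*x - a*x^2 - b*x} = sup_x {(y-b)*x - a*x^2}
FOC: (y - b) - 2a*x = 0 => x* = (y - b)/(2a)
x* = (2.8766 + 3)/(2*6) = 0.4897
f*(2.8766) = (y-b)^2/(4a) = (2.8766 + 3)^2/(4*6)
= 34.5344/24 = 1.4389


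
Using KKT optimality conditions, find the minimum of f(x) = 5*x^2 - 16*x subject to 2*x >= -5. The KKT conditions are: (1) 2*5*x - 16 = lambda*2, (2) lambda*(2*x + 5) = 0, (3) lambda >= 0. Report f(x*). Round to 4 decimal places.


Step 1: Try lambda = 0 (constraint inactive).
Stationarity: 2*5*x - 16 = 0
x* = 16/(2*5) = 1.6
Check constraint: 2*1.6 = 3.2 >= -5 -- satisfied.
Step 2: Compute optimal value.
f(x*) = 5*1.6^2 - 16*1.6 = -12.8


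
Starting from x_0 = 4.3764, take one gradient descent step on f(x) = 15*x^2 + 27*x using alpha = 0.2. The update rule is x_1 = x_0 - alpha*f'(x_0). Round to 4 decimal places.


We compute the gradient at x_0 and apply the update.
f'(x) = 30*x + 27
f'(4.3764) = 30*4.3764 + 27 = 158.292
x_1 = 4.3764 - 0.2*158.292 = -27.282


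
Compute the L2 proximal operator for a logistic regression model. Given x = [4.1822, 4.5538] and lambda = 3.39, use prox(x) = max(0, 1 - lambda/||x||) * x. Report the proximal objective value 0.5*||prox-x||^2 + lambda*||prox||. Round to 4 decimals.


Step 1: Compute ||x||.
||x|| = 6.1829
Step 2: Compute scaling factor.
scale = max(0, 1 - 3.39/6.1829) = 0.4517
Step 3: prox(x) = [1.8891, 2.057]
||prox(x)|| = 2.7929
Step 4: Proximal objective.
0.5*||prox-x||^2 = 5.7461
lambda*||prox|| = 9.4679
Total = 15.2139


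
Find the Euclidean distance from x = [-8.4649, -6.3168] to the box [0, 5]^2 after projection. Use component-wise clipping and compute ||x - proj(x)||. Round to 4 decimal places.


Project each component onto [0, 5].
clip(-8.4649) = 0.0, clip(-6.3168) = 0.0
Projection = [0.0, 0.0]
Squared diffs: [71.6545, 39.902]
Distance = sqrt(111.5565) = 10.562


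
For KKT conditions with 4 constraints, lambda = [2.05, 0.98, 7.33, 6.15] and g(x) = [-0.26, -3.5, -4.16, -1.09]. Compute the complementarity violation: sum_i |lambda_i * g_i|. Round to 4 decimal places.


KKT complementary slackness check:
lambda_1 * g_1 = 2.05 * -0.26 = -0.533
lambda_2 * g_2 = 0.98 * -3.5 = -3.43
lambda_3 * g_3 = 7.33 * -4.16 = -30.4928
lambda_4 * g_4 = 6.15 * -1.09 = -6.7035
Total violation = 0.533 + 3.43 + 30.4928 + 6.7035 = 41.1593


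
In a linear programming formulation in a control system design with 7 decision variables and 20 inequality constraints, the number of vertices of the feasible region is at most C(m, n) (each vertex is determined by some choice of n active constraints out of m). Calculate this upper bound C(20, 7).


Each vertex corresponds to some choice of n active constraints out of m, so the number of vertices is at most C(m, n) = m! / (n!(m-n)!).
m = 20, n = 7
Numerator: 20 * 19 * 18 * 17 * 16 * 15 * 14
Denominator: 7! = 5040
C(20, 7) = 77520


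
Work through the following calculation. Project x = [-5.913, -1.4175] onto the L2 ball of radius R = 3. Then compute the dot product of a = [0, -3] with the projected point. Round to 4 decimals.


Step 1: Compute ||x|| (intermediates to 6 decimals).
||x|| = sqrt((-5.913)^2 + (-1.4175)^2) = 6.080532
Step 2: Project.
Since ||x|| > R, scale = R/||x|| = 3/6.080532 = 0.493378, proj(x) = scale * x
proj(x) = [-2.917344, -0.699363]
Step 3: Dot product.
a^T * proj(x) = 0*(-2.917344) - 3*(-0.699363) = 2.0981
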